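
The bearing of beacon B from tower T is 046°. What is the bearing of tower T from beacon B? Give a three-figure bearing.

226°

Back-bearing = 046° + 180° = 226°.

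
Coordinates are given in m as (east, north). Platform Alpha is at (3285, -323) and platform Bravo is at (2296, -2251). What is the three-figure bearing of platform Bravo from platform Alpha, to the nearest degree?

207°

Δeast = 2296 − 3285 = -989.00; Δnorth = -2251 − -323 = -1928.00.
Bearing = atan2(Δeast, Δnorth) mod 360° = 207.16° ≈ 207°.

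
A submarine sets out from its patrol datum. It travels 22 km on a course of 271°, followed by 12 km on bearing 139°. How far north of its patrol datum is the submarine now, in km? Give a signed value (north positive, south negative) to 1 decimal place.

Leg 1 (271°, 22 km): east 22 sin 271° = -22.00, north 22 cos 271° = 0.38
Leg 2 (139°, 12 km): east 12 sin 139° = 7.87, north 12 cos 139° = -9.06
Net north component: -8.67 km.

-8.7 km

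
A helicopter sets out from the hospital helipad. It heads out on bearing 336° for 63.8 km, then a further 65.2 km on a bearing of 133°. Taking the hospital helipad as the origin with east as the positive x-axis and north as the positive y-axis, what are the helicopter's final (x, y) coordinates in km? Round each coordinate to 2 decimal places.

(21.73, 13.82)

Leg 1 (336°, 63.8 km): east 63.8 sin 336° = -25.95, north 63.8 cos 336° = 58.28
Leg 2 (133°, 65.2 km): east 65.2 sin 133° = 47.68, north 65.2 cos 133° = -44.47
Summing: 21.73 km east, 13.82 km north → (21.73, 13.82).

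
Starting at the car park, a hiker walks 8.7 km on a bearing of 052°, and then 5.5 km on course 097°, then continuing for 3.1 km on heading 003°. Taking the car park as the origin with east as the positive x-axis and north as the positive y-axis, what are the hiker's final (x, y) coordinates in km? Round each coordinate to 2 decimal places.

Leg 1 (052°, 8.7 km): east 8.7 sin 52° = 6.86, north 8.7 cos 52° = 5.36
Leg 2 (097°, 5.5 km): east 5.5 sin 97° = 5.46, north 5.5 cos 97° = -0.67
Leg 3 (003°, 3.1 km): east 3.1 sin 3° = 0.16, north 3.1 cos 3° = 3.10
Summing: 12.48 km east, 7.78 km north → (12.48, 7.78).

(12.48, 7.78)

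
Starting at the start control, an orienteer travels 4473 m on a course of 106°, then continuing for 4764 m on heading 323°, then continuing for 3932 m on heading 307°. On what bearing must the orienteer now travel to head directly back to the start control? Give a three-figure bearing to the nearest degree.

161°

Leg 1 (106°, 4473 m): east 4473 sin 106° = 4299.72, north 4473 cos 106° = -1232.93
Leg 2 (323°, 4764 m): east 4764 sin 323° = -2867.05, north 4764 cos 323° = 3804.70
Leg 3 (307°, 3932 m): east 3932 sin 307° = -3140.23, north 3932 cos 307° = 2366.34
Net displacement: -1707.56 east, 4938.11 north. Direction back to start is (1707.56, -4938.11): bearing = atan2(1707.56, -4938.11) mod 360° = 160.93° ≈ 161°.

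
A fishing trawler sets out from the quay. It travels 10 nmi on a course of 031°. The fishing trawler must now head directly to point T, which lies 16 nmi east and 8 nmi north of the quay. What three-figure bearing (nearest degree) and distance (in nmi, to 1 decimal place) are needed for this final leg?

Leg 1 (031°, 10 nmi): east 10 sin 31° = 5.15, north 10 cos 31° = 8.57
Current position: (5.15, 8.57). Target: (16, 8). Remaining: Δeast = 10.85, Δnorth = -0.57.
Bearing = atan2(10.85, -0.57) mod 360° = 93.02°; distance = √((10.85)² + (-0.57)²) = 10.865 nmi.

093°, 10.9 nmi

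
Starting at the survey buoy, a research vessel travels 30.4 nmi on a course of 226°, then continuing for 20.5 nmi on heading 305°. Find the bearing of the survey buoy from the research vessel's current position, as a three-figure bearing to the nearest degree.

Leg 1 (226°, 30.4 nmi): east 30.4 sin 226° = -21.87, north 30.4 cos 226° = -21.12
Leg 2 (305°, 20.5 nmi): east 20.5 sin 305° = -16.79, north 20.5 cos 305° = 11.76
Net displacement: -38.66 east, -9.36 north. Direction back to start is (38.66, 9.36): bearing = atan2(38.66, 9.36) mod 360° = 76.39° ≈ 076°.

076°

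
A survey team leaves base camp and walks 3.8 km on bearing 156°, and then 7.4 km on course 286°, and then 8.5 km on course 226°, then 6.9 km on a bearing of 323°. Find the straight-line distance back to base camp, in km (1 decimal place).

15.9 km

Leg 1 (156°, 3.8 km): east 3.8 sin 156° = 1.55, north 3.8 cos 156° = -3.47
Leg 2 (286°, 7.4 km): east 7.4 sin 286° = -7.11, north 7.4 cos 286° = 2.04
Leg 3 (226°, 8.5 km): east 8.5 sin 226° = -6.11, north 8.5 cos 226° = -5.90
Leg 4 (323°, 6.9 km): east 6.9 sin 323° = -4.15, north 6.9 cos 323° = 5.51
Net: -15.83 east, -1.83 north. Distance = √((-15.83)² + (-1.83)²) = 15.940 km.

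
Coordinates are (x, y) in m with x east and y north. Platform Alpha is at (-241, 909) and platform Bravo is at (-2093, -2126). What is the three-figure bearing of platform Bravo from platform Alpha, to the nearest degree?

211°

Δeast = -2093 − -241 = -1852.00; Δnorth = -2126 − 909 = -3035.00.
Bearing = atan2(Δeast, Δnorth) mod 360° = 211.39° ≈ 211°.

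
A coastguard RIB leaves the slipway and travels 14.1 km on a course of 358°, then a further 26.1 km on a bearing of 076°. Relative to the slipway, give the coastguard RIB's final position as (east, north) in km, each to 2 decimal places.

(24.83, 20.41)

Leg 1 (358°, 14.1 km): east 14.1 sin 358° = -0.49, north 14.1 cos 358° = 14.09
Leg 2 (076°, 26.1 km): east 26.1 sin 76° = 25.32, north 26.1 cos 76° = 6.31
Summing: 24.83 km east, 20.41 km north → (24.83, 20.41).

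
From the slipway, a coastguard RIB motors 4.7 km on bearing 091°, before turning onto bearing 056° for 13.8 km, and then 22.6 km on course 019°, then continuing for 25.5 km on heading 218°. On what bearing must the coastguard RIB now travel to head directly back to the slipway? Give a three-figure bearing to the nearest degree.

Leg 1 (091°, 4.7 km): east 4.7 sin 91° = 4.70, north 4.7 cos 91° = -0.08
Leg 2 (056°, 13.8 km): east 13.8 sin 56° = 11.44, north 13.8 cos 56° = 7.72
Leg 3 (019°, 22.6 km): east 22.6 sin 19° = 7.36, north 22.6 cos 19° = 21.37
Leg 4 (218°, 25.5 km): east 25.5 sin 218° = -15.70, north 25.5 cos 218° = -20.09
Net displacement: 7.80 east, 8.91 north. Direction back to start is (-7.80, -8.91): bearing = atan2(-7.80, -8.91) mod 360° = 221.20° ≈ 221°.

221°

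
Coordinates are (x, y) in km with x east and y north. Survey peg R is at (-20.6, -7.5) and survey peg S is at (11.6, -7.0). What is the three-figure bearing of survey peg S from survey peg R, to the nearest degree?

089°

Δeast = 11.6 − -20.6 = 32.20; Δnorth = -7.0 − -7.5 = 0.50.
Bearing = atan2(Δeast, Δnorth) mod 360° = 89.11° ≈ 089°.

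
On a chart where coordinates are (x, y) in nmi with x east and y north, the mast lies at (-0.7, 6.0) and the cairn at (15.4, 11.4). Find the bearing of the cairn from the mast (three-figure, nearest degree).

Δeast = 15.4 − -0.7 = 16.10; Δnorth = 11.4 − 6.0 = 5.40.
Bearing = atan2(Δeast, Δnorth) mod 360° = 71.46° ≈ 071°.

071°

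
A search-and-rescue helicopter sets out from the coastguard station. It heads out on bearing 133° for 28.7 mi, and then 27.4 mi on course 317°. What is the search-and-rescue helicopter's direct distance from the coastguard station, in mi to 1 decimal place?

Leg 1 (133°, 28.7 mi): east 28.7 sin 133° = 20.99, north 28.7 cos 133° = -19.57
Leg 2 (317°, 27.4 mi): east 27.4 sin 317° = -18.69, north 27.4 cos 317° = 20.04
Net: 2.30 east, 0.47 north. Distance = √((2.30)² + (0.47)²) = 2.350 mi.

2.3 mi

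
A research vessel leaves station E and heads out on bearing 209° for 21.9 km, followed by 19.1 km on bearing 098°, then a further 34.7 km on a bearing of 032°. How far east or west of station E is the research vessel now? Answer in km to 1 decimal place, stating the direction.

Leg 1 (209°, 21.9 km): east 21.9 sin 209° = -10.62, north 21.9 cos 209° = -19.15
Leg 2 (098°, 19.1 km): east 19.1 sin 98° = 18.91, north 19.1 cos 98° = -2.66
Leg 3 (032°, 34.7 km): east 34.7 sin 32° = 18.39, north 34.7 cos 32° = 29.43
Net east component: 26.68 km.

26.7 km east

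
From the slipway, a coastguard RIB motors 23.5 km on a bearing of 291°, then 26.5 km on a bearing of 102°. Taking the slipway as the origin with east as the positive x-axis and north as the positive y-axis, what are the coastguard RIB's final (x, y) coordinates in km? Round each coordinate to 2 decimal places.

Leg 1 (291°, 23.5 km): east 23.5 sin 291° = -21.94, north 23.5 cos 291° = 8.42
Leg 2 (102°, 26.5 km): east 26.5 sin 102° = 25.92, north 26.5 cos 102° = -5.51
Summing: 3.98 km east, 2.91 km north → (3.98, 2.91).

(3.98, 2.91)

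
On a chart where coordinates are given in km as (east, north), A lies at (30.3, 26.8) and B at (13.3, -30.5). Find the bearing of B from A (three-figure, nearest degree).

Δeast = 13.3 − 30.3 = -17.00; Δnorth = -30.5 − 26.8 = -57.30.
Bearing = atan2(Δeast, Δnorth) mod 360° = 196.52° ≈ 197°.

197°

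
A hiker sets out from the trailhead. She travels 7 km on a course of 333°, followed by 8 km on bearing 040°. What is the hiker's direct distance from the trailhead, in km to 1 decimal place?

Leg 1 (333°, 7 km): east 7 sin 333° = -3.18, north 7 cos 333° = 6.24
Leg 2 (040°, 8 km): east 8 sin 40° = 5.14, north 8 cos 40° = 6.13
Net: 1.96 east, 12.37 north. Distance = √((1.96)² + (12.37)²) = 12.520 km.

12.5 km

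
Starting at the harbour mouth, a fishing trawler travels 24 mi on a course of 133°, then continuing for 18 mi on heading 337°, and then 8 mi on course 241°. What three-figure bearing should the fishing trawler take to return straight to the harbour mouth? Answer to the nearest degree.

316°

Leg 1 (133°, 24 mi): east 24 sin 133° = 17.55, north 24 cos 133° = -16.37
Leg 2 (337°, 18 mi): east 18 sin 337° = -7.03, north 18 cos 337° = 16.57
Leg 3 (241°, 8 mi): east 8 sin 241° = -7.00, north 8 cos 241° = -3.88
Net displacement: 3.52 east, -3.68 north. Direction back to start is (-3.52, 3.68): bearing = atan2(-3.52, 3.68) mod 360° = 316.23° ≈ 316°.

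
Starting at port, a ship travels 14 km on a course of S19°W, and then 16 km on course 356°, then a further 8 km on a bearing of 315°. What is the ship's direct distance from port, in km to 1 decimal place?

14.1 km

Leg 1 (S19°W, 14 km): east 14 sin 199° = -4.56, north 14 cos 199° = -13.24
Leg 2 (356°, 16 km): east 16 sin 356° = -1.12, north 16 cos 356° = 15.96
Leg 3 (315°, 8 km): east 8 sin 315° = -5.66, north 8 cos 315° = 5.66
Net: -11.33 east, 8.38 north. Distance = √((-11.33)² + (8.38)²) = 14.093 km.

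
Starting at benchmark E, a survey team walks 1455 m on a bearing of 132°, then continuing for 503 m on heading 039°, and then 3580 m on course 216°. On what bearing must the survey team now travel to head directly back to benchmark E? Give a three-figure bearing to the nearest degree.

Leg 1 (132°, 1455 m): east 1455 sin 132° = 1081.28, north 1455 cos 132° = -973.59
Leg 2 (039°, 503 m): east 503 sin 39° = 316.55, north 503 cos 39° = 390.90
Leg 3 (216°, 3580 m): east 3580 sin 216° = -2104.27, north 3580 cos 216° = -2896.28
Net displacement: -706.45 east, -3478.96 north. Direction back to start is (706.45, 3478.96): bearing = atan2(706.45, 3478.96) mod 360° = 11.48° ≈ 011°.

011°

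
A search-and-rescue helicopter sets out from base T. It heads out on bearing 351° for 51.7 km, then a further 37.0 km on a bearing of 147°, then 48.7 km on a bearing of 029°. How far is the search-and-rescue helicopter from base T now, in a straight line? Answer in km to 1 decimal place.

Leg 1 (351°, 51.7 km): east 51.7 sin 351° = -8.09, north 51.7 cos 351° = 51.06
Leg 2 (147°, 37.0 km): east 37.0 sin 147° = 20.15, north 37.0 cos 147° = -31.03
Leg 3 (029°, 48.7 km): east 48.7 sin 29° = 23.61, north 48.7 cos 29° = 42.59
Net: 35.67 east, 62.63 north. Distance = √((35.67)² + (62.63)²) = 72.075 km.

72.1 km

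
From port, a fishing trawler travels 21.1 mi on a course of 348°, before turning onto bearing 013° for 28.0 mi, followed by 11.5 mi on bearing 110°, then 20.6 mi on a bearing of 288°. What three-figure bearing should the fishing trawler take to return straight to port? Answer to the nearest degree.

172°

Leg 1 (348°, 21.1 mi): east 21.1 sin 348° = -4.39, north 21.1 cos 348° = 20.64
Leg 2 (013°, 28.0 mi): east 28.0 sin 13° = 6.30, north 28.0 cos 13° = 27.28
Leg 3 (110°, 11.5 mi): east 11.5 sin 110° = 10.81, north 11.5 cos 110° = -3.93
Leg 4 (288°, 20.6 mi): east 20.6 sin 288° = -19.59, north 20.6 cos 288° = 6.37
Net displacement: -6.87 east, 50.35 north. Direction back to start is (6.87, -50.35): bearing = atan2(6.87, -50.35) mod 360° = 172.23° ≈ 172°.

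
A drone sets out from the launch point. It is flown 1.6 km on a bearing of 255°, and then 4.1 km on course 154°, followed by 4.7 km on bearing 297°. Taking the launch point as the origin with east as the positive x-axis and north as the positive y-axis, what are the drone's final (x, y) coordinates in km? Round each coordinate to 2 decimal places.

Leg 1 (255°, 1.6 km): east 1.6 sin 255° = -1.55, north 1.6 cos 255° = -0.41
Leg 2 (154°, 4.1 km): east 4.1 sin 154° = 1.80, north 4.1 cos 154° = -3.69
Leg 3 (297°, 4.7 km): east 4.7 sin 297° = -4.19, north 4.7 cos 297° = 2.13
Summing: -3.94 km east, -1.97 km north → (-3.94, -1.97).

(-3.94, -1.97)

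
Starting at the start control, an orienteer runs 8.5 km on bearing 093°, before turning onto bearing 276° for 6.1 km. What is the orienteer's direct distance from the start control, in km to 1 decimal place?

Leg 1 (093°, 8.5 km): east 8.5 sin 93° = 8.49, north 8.5 cos 93° = -0.44
Leg 2 (276°, 6.1 km): east 6.1 sin 276° = -6.07, north 6.1 cos 276° = 0.64
Net: 2.42 east, 0.19 north. Distance = √((2.42)² + (0.19)²) = 2.429 km.

2.4 km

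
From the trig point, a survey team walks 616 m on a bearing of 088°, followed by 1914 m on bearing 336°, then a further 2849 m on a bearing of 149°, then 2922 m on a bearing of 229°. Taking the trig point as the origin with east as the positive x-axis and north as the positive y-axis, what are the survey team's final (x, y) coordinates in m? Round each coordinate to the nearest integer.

Leg 1 (088°, 616 m): east 616 sin 88° = 615.62, north 616 cos 88° = 21.50
Leg 2 (336°, 1914 m): east 1914 sin 336° = -778.49, north 1914 cos 336° = 1748.53
Leg 3 (149°, 2849 m): east 2849 sin 149° = 1467.34, north 2849 cos 149° = -2442.07
Leg 4 (229°, 2922 m): east 2922 sin 229° = -2205.26, north 2922 cos 229° = -1917.00
Summing: -900.79 m east, -2589.05 m north → (-901, -2589).

(-901, -2589)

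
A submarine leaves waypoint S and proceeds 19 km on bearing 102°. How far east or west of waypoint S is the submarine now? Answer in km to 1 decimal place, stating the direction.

Leg 1 (102°, 19 km): east 19 sin 102° = 18.58, north 19 cos 102° = -3.95
Net east component: 18.58 km.

18.6 km east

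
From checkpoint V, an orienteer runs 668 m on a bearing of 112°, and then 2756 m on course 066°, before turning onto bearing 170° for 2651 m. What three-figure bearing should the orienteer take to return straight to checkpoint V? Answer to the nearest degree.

Leg 1 (112°, 668 m): east 668 sin 112° = 619.36, north 668 cos 112° = -250.24
Leg 2 (066°, 2756 m): east 2756 sin 66° = 2517.73, north 2756 cos 66° = 1120.97
Leg 3 (170°, 2651 m): east 2651 sin 170° = 460.34, north 2651 cos 170° = -2610.73
Net displacement: 3597.43 east, -1740.00 north. Direction back to start is (-3597.43, 1740.00): bearing = atan2(-3597.43, 1740.00) mod 360° = 295.81° ≈ 296°.

296°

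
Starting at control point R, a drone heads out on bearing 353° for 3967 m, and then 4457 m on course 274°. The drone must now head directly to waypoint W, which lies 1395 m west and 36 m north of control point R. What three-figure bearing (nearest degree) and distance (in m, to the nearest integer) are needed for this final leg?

Leg 1 (353°, 3967 m): east 3967 sin 353° = -483.46, north 3967 cos 353° = 3937.43
Leg 2 (274°, 4457 m): east 4457 sin 274° = -4446.14, north 4457 cos 274° = 310.90
Current position: (-4929.60, 4248.34). Target: (-1395, 36). Remaining: Δeast = 3534.60, Δnorth = -4212.34.
Bearing = atan2(3534.60, -4212.34) mod 360° = 140.00°; distance = √((3534.60)² + (-4212.34)²) = 5498.832 m.

140°, 5499 m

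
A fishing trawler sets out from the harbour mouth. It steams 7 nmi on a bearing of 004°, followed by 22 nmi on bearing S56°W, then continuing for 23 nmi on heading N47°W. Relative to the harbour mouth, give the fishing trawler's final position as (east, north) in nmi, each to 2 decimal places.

(-34.57, 10.37)

Leg 1 (004°, 7 nmi): east 7 sin 4° = 0.49, north 7 cos 4° = 6.98
Leg 2 (S56°W, 22 nmi): east 22 sin 236° = -18.24, north 22 cos 236° = -12.30
Leg 3 (N47°W, 23 nmi): east 23 sin 313° = -16.82, north 23 cos 313° = 15.69
Summing: -34.57 nmi east, 10.37 nmi north → (-34.57, 10.37).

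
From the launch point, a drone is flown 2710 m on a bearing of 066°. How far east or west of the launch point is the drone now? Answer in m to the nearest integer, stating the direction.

2476 m east

Leg 1 (066°, 2710 m): east 2710 sin 66° = 2475.71, north 2710 cos 66° = 1102.26
Net east component: 2475.71 m.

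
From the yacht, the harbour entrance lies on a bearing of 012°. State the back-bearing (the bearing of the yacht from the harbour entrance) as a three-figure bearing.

Back-bearing = 012° + 180° = 192°.

192°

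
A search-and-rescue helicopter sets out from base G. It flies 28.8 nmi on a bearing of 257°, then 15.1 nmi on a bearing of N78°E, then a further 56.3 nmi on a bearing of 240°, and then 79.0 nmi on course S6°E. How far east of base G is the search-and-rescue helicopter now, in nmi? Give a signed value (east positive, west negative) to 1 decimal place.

Leg 1 (257°, 28.8 nmi): east 28.8 sin 257° = -28.06, north 28.8 cos 257° = -6.48
Leg 2 (N78°E, 15.1 nmi): east 15.1 sin 78° = 14.77, north 15.1 cos 78° = 3.14
Leg 3 (240°, 56.3 nmi): east 56.3 sin 240° = -48.76, north 56.3 cos 240° = -28.15
Leg 4 (S6°E, 79.0 nmi): east 79.0 sin 174° = 8.26, north 79.0 cos 174° = -78.57
Net east component: -53.79 nmi.

-53.8 nmi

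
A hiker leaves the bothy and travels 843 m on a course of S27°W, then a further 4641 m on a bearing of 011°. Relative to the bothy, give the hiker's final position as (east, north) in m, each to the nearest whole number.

Leg 1 (S27°W, 843 m): east 843 sin 207° = -382.71, north 843 cos 207° = -751.12
Leg 2 (011°, 4641 m): east 4641 sin 11° = 885.54, north 4641 cos 11° = 4555.73
Summing: 502.83 m east, 3804.61 m north → (503, 3805).

(503, 3805)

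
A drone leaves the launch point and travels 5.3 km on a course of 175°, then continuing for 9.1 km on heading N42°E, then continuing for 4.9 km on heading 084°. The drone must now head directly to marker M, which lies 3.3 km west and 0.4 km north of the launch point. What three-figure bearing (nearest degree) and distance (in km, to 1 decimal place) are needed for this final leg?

Leg 1 (175°, 5.3 km): east 5.3 sin 175° = 0.46, north 5.3 cos 175° = -5.28
Leg 2 (N42°E, 9.1 km): east 9.1 sin 42° = 6.09, north 9.1 cos 42° = 6.76
Leg 3 (084°, 4.9 km): east 4.9 sin 84° = 4.87, north 4.9 cos 84° = 0.51
Current position: (11.42, 1.99). Target: (-3.3, 0.4). Remaining: Δeast = -14.72, Δnorth = -1.59.
Bearing = atan2(-14.72, -1.59) mod 360° = 263.82°; distance = √((-14.72)² + (-1.59)²) = 14.810 km.

264°, 14.8 km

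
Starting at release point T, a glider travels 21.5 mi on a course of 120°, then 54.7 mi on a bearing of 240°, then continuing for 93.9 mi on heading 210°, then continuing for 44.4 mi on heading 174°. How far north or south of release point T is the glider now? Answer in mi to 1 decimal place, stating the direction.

Leg 1 (120°, 21.5 mi): east 21.5 sin 120° = 18.62, north 21.5 cos 120° = -10.75
Leg 2 (240°, 54.7 mi): east 54.7 sin 240° = -47.37, north 54.7 cos 240° = -27.35
Leg 3 (210°, 93.9 mi): east 93.9 sin 210° = -46.95, north 93.9 cos 210° = -81.32
Leg 4 (174°, 44.4 mi): east 44.4 sin 174° = 4.64, north 44.4 cos 174° = -44.16
Net north component: -163.58 mi.

163.6 mi south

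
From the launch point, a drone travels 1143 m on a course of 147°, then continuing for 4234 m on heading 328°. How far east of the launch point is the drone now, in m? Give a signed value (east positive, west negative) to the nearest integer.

Leg 1 (147°, 1143 m): east 1143 sin 147° = 622.52, north 1143 cos 147° = -958.60
Leg 2 (328°, 4234 m): east 4234 sin 328° = -2243.68, north 4234 cos 328° = 3590.64
Net east component: -1621.16 m.

-1621 m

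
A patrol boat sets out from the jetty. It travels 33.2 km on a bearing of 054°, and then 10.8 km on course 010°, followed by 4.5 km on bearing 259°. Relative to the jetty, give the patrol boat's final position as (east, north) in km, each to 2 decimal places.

(24.32, 29.29)

Leg 1 (054°, 33.2 km): east 33.2 sin 54° = 26.86, north 33.2 cos 54° = 19.51
Leg 2 (010°, 10.8 km): east 10.8 sin 10° = 1.88, north 10.8 cos 10° = 10.64
Leg 3 (259°, 4.5 km): east 4.5 sin 259° = -4.42, north 4.5 cos 259° = -0.86
Summing: 24.32 km east, 29.29 km north → (24.32, 29.29).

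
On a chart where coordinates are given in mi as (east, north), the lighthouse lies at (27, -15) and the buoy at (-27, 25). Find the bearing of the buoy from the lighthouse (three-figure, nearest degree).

Δeast = -27 − 27 = -54.00; Δnorth = 25 − -15 = 40.00.
Bearing = atan2(Δeast, Δnorth) mod 360° = 306.53° ≈ 307°.

307°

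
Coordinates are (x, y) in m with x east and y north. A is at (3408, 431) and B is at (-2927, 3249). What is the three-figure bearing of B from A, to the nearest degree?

Δeast = -2927 − 3408 = -6335.00; Δnorth = 3249 − 431 = 2818.00.
Bearing = atan2(Δeast, Δnorth) mod 360° = 293.98° ≈ 294°.

294°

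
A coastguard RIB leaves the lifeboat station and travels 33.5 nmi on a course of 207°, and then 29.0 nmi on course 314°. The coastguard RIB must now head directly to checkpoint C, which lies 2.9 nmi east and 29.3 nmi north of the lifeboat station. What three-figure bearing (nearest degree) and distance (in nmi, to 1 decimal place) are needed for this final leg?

Leg 1 (207°, 33.5 nmi): east 33.5 sin 207° = -15.21, north 33.5 cos 207° = -29.85
Leg 2 (314°, 29.0 nmi): east 29.0 sin 314° = -20.86, north 29.0 cos 314° = 20.15
Current position: (-36.07, -9.70). Target: (2.9, 29.3). Remaining: Δeast = 38.97, Δnorth = 39.00.
Bearing = atan2(38.97, 39.00) mod 360° = 44.97°; distance = √((38.97)² + (39.00)²) = 55.135 nmi.

045°, 55.1 nmi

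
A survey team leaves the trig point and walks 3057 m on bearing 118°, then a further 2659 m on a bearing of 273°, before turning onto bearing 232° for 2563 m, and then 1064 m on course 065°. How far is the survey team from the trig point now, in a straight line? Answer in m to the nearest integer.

2627 m

Leg 1 (118°, 3057 m): east 3057 sin 118° = 2699.17, north 3057 cos 118° = -1435.17
Leg 2 (273°, 2659 m): east 2659 sin 273° = -2655.36, north 2659 cos 273° = 139.16
Leg 3 (232°, 2563 m): east 2563 sin 232° = -2019.67, north 2563 cos 232° = -1577.94
Leg 4 (065°, 1064 m): east 1064 sin 65° = 964.31, north 1064 cos 65° = 449.67
Net: -1011.55 east, -2424.29 north. Distance = √((-1011.55)² + (-2424.29)²) = 2626.860 m.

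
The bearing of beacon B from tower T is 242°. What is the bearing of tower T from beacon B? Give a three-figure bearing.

062°

Back-bearing = 242° − 180° = 062°.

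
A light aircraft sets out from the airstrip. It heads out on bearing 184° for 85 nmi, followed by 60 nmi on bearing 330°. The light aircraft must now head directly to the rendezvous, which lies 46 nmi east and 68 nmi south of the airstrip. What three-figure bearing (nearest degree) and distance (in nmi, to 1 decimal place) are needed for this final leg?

Leg 1 (184°, 85 nmi): east 85 sin 184° = -5.93, north 85 cos 184° = -84.79
Leg 2 (330°, 60 nmi): east 60 sin 330° = -30.00, north 60 cos 330° = 51.96
Current position: (-35.93, -32.83). Target: (46, -68). Remaining: Δeast = 81.93, Δnorth = -35.17.
Bearing = atan2(81.93, -35.17) mod 360° = 113.23°; distance = √((81.93)² + (-35.17)²) = 89.159 nmi.

113°, 89.2 nmi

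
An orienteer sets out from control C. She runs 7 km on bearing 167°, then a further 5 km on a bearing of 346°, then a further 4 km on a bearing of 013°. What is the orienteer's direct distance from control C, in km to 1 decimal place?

Leg 1 (167°, 7 km): east 7 sin 167° = 1.57, north 7 cos 167° = -6.82
Leg 2 (346°, 5 km): east 5 sin 346° = -1.21, north 5 cos 346° = 4.85
Leg 3 (013°, 4 km): east 4 sin 13° = 0.90, north 4 cos 13° = 3.90
Net: 1.26 east, 1.93 north. Distance = √((1.26)² + (1.93)²) = 2.306 km.

2.3 km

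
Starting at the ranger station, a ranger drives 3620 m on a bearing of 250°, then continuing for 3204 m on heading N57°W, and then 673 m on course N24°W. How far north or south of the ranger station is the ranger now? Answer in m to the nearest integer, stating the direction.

1122 m north

Leg 1 (250°, 3620 m): east 3620 sin 250° = -3401.69, north 3620 cos 250° = -1238.11
Leg 2 (N57°W, 3204 m): east 3204 sin 303° = -2687.10, north 3204 cos 303° = 1745.02
Leg 3 (N24°W, 673 m): east 673 sin 336° = -273.73, north 673 cos 336° = 614.82
Net north component: 1121.73 m.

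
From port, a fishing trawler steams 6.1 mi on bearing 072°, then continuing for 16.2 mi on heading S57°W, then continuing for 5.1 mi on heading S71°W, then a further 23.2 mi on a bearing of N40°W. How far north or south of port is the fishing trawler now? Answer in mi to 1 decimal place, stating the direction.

Leg 1 (072°, 6.1 mi): east 6.1 sin 72° = 5.80, north 6.1 cos 72° = 1.89
Leg 2 (S57°W, 16.2 mi): east 16.2 sin 237° = -13.59, north 16.2 cos 237° = -8.82
Leg 3 (S71°W, 5.1 mi): east 5.1 sin 251° = -4.82, north 5.1 cos 251° = -1.66
Leg 4 (N40°W, 23.2 mi): east 23.2 sin 320° = -14.91, north 23.2 cos 320° = 17.77
Net north component: 9.17 mi.

9.2 mi north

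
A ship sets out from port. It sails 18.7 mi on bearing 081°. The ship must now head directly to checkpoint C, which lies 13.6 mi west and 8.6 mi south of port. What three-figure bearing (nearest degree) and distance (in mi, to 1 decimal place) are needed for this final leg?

250°, 34.1 mi

Leg 1 (081°, 18.7 mi): east 18.7 sin 81° = 18.47, north 18.7 cos 81° = 2.93
Current position: (18.47, 2.93). Target: (-13.6, -8.6). Remaining: Δeast = -32.07, Δnorth = -11.53.
Bearing = atan2(-32.07, -11.53) mod 360° = 250.23°; distance = √((-32.07)² + (-11.53)²) = 34.078 mi.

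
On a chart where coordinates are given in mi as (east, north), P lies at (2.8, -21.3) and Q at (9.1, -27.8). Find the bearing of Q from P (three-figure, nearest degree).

136°

Δeast = 9.1 − 2.8 = 6.30; Δnorth = -27.8 − -21.3 = -6.50.
Bearing = atan2(Δeast, Δnorth) mod 360° = 135.90° ≈ 136°.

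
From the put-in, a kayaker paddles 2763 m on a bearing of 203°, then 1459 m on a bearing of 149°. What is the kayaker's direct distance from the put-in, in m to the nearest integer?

3808 m

Leg 1 (203°, 2763 m): east 2763 sin 203° = -1079.59, north 2763 cos 203° = -2543.35
Leg 2 (149°, 1459 m): east 1459 sin 149° = 751.44, north 1459 cos 149° = -1250.61
Net: -328.15 east, -3793.96 north. Distance = √((-328.15)² + (-3793.96)²) = 3808.127 m.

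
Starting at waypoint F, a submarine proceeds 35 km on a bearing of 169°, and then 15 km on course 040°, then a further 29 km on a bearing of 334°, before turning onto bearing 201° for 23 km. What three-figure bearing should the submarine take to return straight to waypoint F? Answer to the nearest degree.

Leg 1 (169°, 35 km): east 35 sin 169° = 6.68, north 35 cos 169° = -34.36
Leg 2 (040°, 15 km): east 15 sin 40° = 9.64, north 15 cos 40° = 11.49
Leg 3 (334°, 29 km): east 29 sin 334° = -12.71, north 29 cos 334° = 26.07
Leg 4 (201°, 23 km): east 23 sin 201° = -8.24, north 23 cos 201° = -21.47
Net displacement: -4.64 east, -18.27 north. Direction back to start is (4.64, 18.27): bearing = atan2(4.64, 18.27) mod 360° = 14.23° ≈ 014°.

014°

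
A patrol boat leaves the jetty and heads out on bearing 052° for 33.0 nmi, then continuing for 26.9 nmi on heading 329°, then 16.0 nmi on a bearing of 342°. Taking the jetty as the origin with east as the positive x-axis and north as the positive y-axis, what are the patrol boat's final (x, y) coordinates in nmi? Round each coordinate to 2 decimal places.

(7.21, 58.59)

Leg 1 (052°, 33.0 nmi): east 33.0 sin 52° = 26.00, north 33.0 cos 52° = 20.32
Leg 2 (329°, 26.9 nmi): east 26.9 sin 329° = -13.85, north 26.9 cos 329° = 23.06
Leg 3 (342°, 16.0 nmi): east 16.0 sin 342° = -4.94, north 16.0 cos 342° = 15.22
Summing: 7.21 nmi east, 58.59 nmi north → (7.21, 58.59).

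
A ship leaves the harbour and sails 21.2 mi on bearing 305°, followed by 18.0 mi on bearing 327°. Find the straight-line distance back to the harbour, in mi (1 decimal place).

Leg 1 (305°, 21.2 mi): east 21.2 sin 305° = -17.37, north 21.2 cos 305° = 12.16
Leg 2 (327°, 18.0 mi): east 18.0 sin 327° = -9.80, north 18.0 cos 327° = 15.10
Net: -27.17 east, 27.26 north. Distance = √((-27.17)² + (27.26)²) = 38.485 mi.

38.5 mi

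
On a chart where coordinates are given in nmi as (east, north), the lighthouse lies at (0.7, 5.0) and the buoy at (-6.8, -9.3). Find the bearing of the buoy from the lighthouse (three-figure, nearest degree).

Δeast = -6.8 − 0.7 = -7.50; Δnorth = -9.3 − 5.0 = -14.30.
Bearing = atan2(Δeast, Δnorth) mod 360° = 207.68° ≈ 208°.

208°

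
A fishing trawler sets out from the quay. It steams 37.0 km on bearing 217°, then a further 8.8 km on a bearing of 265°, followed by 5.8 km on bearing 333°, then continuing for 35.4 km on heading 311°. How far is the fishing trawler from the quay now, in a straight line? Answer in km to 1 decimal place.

60.4 km

Leg 1 (217°, 37.0 km): east 37.0 sin 217° = -22.27, north 37.0 cos 217° = -29.55
Leg 2 (265°, 8.8 km): east 8.8 sin 265° = -8.77, north 8.8 cos 265° = -0.77
Leg 3 (333°, 5.8 km): east 5.8 sin 333° = -2.63, north 5.8 cos 333° = 5.17
Leg 4 (311°, 35.4 km): east 35.4 sin 311° = -26.72, north 35.4 cos 311° = 23.22
Net: -60.38 east, -1.92 north. Distance = √((-60.38)² + (-1.92)²) = 60.414 km.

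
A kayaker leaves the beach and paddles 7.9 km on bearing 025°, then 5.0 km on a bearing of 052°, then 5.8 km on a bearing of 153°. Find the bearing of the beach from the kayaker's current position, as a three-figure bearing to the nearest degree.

Leg 1 (025°, 7.9 km): east 7.9 sin 25° = 3.34, north 7.9 cos 25° = 7.16
Leg 2 (052°, 5.0 km): east 5.0 sin 52° = 3.94, north 5.0 cos 52° = 3.08
Leg 3 (153°, 5.8 km): east 5.8 sin 153° = 2.63, north 5.8 cos 153° = -5.17
Net displacement: 9.91 east, 5.07 north. Direction back to start is (-9.91, -5.07): bearing = atan2(-9.91, -5.07) mod 360° = 242.91° ≈ 243°.

243°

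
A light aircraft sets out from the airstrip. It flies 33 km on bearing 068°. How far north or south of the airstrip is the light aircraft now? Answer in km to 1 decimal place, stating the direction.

Leg 1 (068°, 33 km): east 33 sin 68° = 30.60, north 33 cos 68° = 12.36
Net north component: 12.36 km.

12.4 km north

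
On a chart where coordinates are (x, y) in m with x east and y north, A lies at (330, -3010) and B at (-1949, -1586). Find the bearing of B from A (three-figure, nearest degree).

Δeast = -1949 − 330 = -2279.00; Δnorth = -1586 − -3010 = 1424.00.
Bearing = atan2(Δeast, Δnorth) mod 360° = 302.00° ≈ 302°.

302°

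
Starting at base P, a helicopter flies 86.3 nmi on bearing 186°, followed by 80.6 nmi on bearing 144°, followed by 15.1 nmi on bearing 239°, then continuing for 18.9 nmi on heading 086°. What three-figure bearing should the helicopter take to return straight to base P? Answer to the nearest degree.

344°

Leg 1 (186°, 86.3 nmi): east 86.3 sin 186° = -9.02, north 86.3 cos 186° = -85.83
Leg 2 (144°, 80.6 nmi): east 80.6 sin 144° = 47.38, north 80.6 cos 144° = -65.21
Leg 3 (239°, 15.1 nmi): east 15.1 sin 239° = -12.94, north 15.1 cos 239° = -7.78
Leg 4 (086°, 18.9 nmi): east 18.9 sin 86° = 18.85, north 18.9 cos 86° = 1.32
Net displacement: 44.27 east, -157.49 north. Direction back to start is (-44.27, 157.49): bearing = atan2(-44.27, 157.49) mod 360° = 344.30° ≈ 344°.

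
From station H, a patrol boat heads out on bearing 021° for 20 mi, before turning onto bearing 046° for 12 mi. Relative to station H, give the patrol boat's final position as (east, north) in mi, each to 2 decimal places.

(15.80, 27.01)

Leg 1 (021°, 20 mi): east 20 sin 21° = 7.17, north 20 cos 21° = 18.67
Leg 2 (046°, 12 mi): east 12 sin 46° = 8.63, north 12 cos 46° = 8.34
Summing: 15.80 mi east, 27.01 mi north → (15.80, 27.01).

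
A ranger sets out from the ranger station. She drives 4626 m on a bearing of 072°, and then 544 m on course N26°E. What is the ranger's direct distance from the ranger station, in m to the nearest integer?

Leg 1 (072°, 4626 m): east 4626 sin 72° = 4399.59, north 4626 cos 72° = 1429.51
Leg 2 (N26°E, 544 m): east 544 sin 26° = 238.47, north 544 cos 26° = 488.94
Net: 4638.06 east, 1918.46 north. Distance = √((4638.06)² + (1918.46)²) = 5019.172 m.

5019 m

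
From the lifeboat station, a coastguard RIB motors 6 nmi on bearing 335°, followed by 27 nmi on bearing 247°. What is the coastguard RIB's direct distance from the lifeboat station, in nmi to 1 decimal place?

Leg 1 (335°, 6 nmi): east 6 sin 335° = -2.54, north 6 cos 335° = 5.44
Leg 2 (247°, 27 nmi): east 27 sin 247° = -24.85, north 27 cos 247° = -10.55
Net: -27.39 east, -5.11 north. Distance = √((-27.39)² + (-5.11)²) = 27.862 nmi.

27.9 nmi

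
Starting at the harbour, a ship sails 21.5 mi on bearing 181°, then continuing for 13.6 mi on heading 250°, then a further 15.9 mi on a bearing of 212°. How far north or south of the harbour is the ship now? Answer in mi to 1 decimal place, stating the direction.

39.6 mi south

Leg 1 (181°, 21.5 mi): east 21.5 sin 181° = -0.38, north 21.5 cos 181° = -21.50
Leg 2 (250°, 13.6 mi): east 13.6 sin 250° = -12.78, north 13.6 cos 250° = -4.65
Leg 3 (212°, 15.9 mi): east 15.9 sin 212° = -8.43, north 15.9 cos 212° = -13.48
Net north component: -39.63 mi.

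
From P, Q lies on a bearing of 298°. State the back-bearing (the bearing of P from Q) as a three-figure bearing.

Back-bearing = 298° − 180° = 118°.

118°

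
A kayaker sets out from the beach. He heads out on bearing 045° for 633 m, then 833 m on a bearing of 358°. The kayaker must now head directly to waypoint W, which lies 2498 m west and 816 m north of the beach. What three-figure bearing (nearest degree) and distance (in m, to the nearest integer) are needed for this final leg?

Leg 1 (045°, 633 m): east 633 sin 45° = 447.60, north 633 cos 45° = 447.60
Leg 2 (358°, 833 m): east 833 sin 358° = -29.07, north 833 cos 358° = 832.49
Current position: (418.53, 1280.09). Target: (-2498, 816). Remaining: Δeast = -2916.53, Δnorth = -464.09.
Bearing = atan2(-2916.53, -464.09) mod 360° = 260.96°; distance = √((-2916.53)² + (-464.09)²) = 2953.221 m.

261°, 2953 m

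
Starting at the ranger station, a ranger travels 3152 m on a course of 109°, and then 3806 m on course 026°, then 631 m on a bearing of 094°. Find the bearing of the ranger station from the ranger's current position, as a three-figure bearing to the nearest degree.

246°

Leg 1 (109°, 3152 m): east 3152 sin 109° = 2980.27, north 3152 cos 109° = -1026.19
Leg 2 (026°, 3806 m): east 3806 sin 26° = 1668.44, north 3806 cos 26° = 3420.81
Leg 3 (094°, 631 m): east 631 sin 94° = 629.46, north 631 cos 94° = -44.02
Net displacement: 5278.18 east, 2350.60 north. Direction back to start is (-5278.18, -2350.60): bearing = atan2(-5278.18, -2350.60) mod 360° = 245.99° ≈ 246°.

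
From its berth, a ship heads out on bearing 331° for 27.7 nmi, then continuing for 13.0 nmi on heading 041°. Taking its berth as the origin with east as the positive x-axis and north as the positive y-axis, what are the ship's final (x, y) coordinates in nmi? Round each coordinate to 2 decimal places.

Leg 1 (331°, 27.7 nmi): east 27.7 sin 331° = -13.43, north 27.7 cos 331° = 24.23
Leg 2 (041°, 13.0 nmi): east 13.0 sin 41° = 8.53, north 13.0 cos 41° = 9.81
Summing: -4.90 nmi east, 34.04 nmi north → (-4.90, 34.04).

(-4.90, 34.04)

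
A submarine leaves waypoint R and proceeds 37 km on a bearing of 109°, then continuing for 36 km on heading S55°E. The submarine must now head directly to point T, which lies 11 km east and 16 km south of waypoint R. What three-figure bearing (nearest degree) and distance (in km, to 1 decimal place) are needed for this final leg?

287°, 56.0 km

Leg 1 (109°, 37 km): east 37 sin 109° = 34.98, north 37 cos 109° = -12.05
Leg 2 (S55°E, 36 km): east 36 sin 125° = 29.49, north 36 cos 125° = -20.65
Current position: (64.47, -32.69). Target: (11, -16). Remaining: Δeast = -53.47, Δnorth = 16.69.
Bearing = atan2(-53.47, 16.69) mod 360° = 287.34°; distance = √((-53.47)² + (16.69)²) = 56.019 km.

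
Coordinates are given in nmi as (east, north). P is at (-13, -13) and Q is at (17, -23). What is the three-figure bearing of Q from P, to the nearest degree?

Δeast = 17 − -13 = 30.00; Δnorth = -23 − -13 = -10.00.
Bearing = atan2(Δeast, Δnorth) mod 360° = 108.43° ≈ 108°.

108°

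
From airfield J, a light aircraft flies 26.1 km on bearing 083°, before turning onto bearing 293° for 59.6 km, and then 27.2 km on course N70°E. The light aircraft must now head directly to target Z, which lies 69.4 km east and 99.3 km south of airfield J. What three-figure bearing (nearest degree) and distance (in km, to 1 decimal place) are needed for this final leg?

152°, 153.4 km

Leg 1 (083°, 26.1 km): east 26.1 sin 83° = 25.91, north 26.1 cos 83° = 3.18
Leg 2 (293°, 59.6 km): east 59.6 sin 293° = -54.86, north 59.6 cos 293° = 23.29
Leg 3 (N70°E, 27.2 km): east 27.2 sin 70° = 25.56, north 27.2 cos 70° = 9.30
Current position: (-3.40, 35.77). Target: (69.4, -99.3). Remaining: Δeast = 72.80, Δnorth = -135.07.
Bearing = atan2(72.80, -135.07) mod 360° = 151.68°; distance = √((72.80)² + (-135.07)²) = 153.439 km.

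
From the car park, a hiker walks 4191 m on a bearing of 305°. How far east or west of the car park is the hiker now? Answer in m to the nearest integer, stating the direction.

Leg 1 (305°, 4191 m): east 4191 sin 305° = -3433.07, north 4191 cos 305° = 2403.86
Net east component: -3433.07 m.

3433 m west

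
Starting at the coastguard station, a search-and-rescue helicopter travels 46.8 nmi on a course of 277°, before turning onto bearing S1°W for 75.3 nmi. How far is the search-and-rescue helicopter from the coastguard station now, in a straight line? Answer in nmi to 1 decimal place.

Leg 1 (277°, 46.8 nmi): east 46.8 sin 277° = -46.45, north 46.8 cos 277° = 5.70
Leg 2 (S1°W, 75.3 nmi): east 75.3 sin 181° = -1.31, north 75.3 cos 181° = -75.29
Net: -47.77 east, -69.59 north. Distance = √((-47.77)² + (-69.59)²) = 84.401 nmi.

84.4 nmi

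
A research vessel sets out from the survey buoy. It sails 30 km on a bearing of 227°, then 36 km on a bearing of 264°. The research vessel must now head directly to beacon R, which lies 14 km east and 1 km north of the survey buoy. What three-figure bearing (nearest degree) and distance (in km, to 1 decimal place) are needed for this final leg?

Leg 1 (227°, 30 km): east 30 sin 227° = -21.94, north 30 cos 227° = -20.46
Leg 2 (264°, 36 km): east 36 sin 264° = -35.80, north 36 cos 264° = -3.76
Current position: (-57.74, -24.22). Target: (14, 1). Remaining: Δeast = 71.74, Δnorth = 25.22.
Bearing = atan2(71.74, 25.22) mod 360° = 70.63°; distance = √((71.74)² + (25.22)²) = 76.048 km.

071°, 76.0 km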